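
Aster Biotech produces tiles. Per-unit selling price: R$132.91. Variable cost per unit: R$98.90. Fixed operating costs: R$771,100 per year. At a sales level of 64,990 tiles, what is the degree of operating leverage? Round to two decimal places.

1.54

Contribution at this volume is 64,990 × R$34.01 = R$2,210,309.90.
Operating income = contribution − fixed costs = R$2,210,309.90 − R$771,100 = R$1,439,209.90.
Degree of operating leverage = R$2,210,309.90 / R$1,439,209.90 = 1.5358.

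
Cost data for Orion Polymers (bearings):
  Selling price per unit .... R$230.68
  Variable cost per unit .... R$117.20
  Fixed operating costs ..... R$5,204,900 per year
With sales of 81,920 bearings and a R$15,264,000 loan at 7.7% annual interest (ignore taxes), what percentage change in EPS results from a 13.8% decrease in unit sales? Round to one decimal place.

-44.0%

Total contribution margin = 81,920 × R$113.48 = R$9,296,281.60.
EBIT = R$9,296,281.60 − R$5,204,900 = R$4,091,381.60.
After interest of R$1,175,328.00, pre-tax earnings = R$2,916,053.60.
DCL = total CM / (EBIT − I) = R$9,296,281.60 / R$2,916,053.60 = 3.1880.
%ΔEPS = DCL × %ΔSales = 3.1880 × -13.8% = -44.0%.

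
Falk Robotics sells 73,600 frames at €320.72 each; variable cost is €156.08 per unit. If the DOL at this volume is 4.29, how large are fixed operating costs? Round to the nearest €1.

€9,292,911

Total contribution margin = 73,600 × €164.64 = €12,117,504.00.
DOL = contribution / EBIT, so EBIT = €12,117,504.00 / 4.29 = €2,824,593.01.
Fixed costs = CM − EBIT = €12,117,504.00 − €2,824,593.01 = €9,292,911.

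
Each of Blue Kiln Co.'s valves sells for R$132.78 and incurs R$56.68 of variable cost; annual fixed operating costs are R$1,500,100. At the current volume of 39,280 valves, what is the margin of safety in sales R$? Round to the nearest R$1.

Contribution margin per unit = R$132.78 − R$56.68 = R$76.10. Break-even units = R$1,500,100 ÷ R$76.10 = 19,712.22; break-even revenue = 19,712.22 × R$132.78 = R$2,617,388.67.
Actual sales revenue = 39,280 × R$132.78 = R$5,215,598.40.
Margin of safety = R$5,215,598.40 − R$2,617,388.67 = R$2,598,210.

R$2,598,210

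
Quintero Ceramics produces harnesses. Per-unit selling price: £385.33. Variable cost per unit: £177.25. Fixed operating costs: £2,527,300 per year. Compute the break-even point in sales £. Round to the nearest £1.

£4,680,145

CM per unit = £385.33 − £177.25 = £208.08; CM ratio = £208.08 / £385.33 = 0.5400.
Break-even revenue = fixed costs × price ÷ CM = £2,527,300 × £385.33 ÷ £208.08 = £4,680,145.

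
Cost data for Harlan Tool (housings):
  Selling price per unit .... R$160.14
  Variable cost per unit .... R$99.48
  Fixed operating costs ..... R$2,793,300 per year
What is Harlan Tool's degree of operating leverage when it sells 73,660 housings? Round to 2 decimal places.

2.67

Total contribution margin = 73,660 × R$60.66 = R$4,468,215.60.
Subtracting fixed costs: EBIT = R$4,468,215.60 − R$2,793,300 = R$1,674,915.60.
DOL = contribution ÷ EBIT = R$4,468,215.60 ÷ R$1,674,915.60 = 2.6677.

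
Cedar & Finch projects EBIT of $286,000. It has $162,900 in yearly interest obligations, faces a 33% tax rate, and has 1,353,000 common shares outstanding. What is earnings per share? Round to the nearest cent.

Interest = $162,900.00, so EBT = $286,000 − $162,900.00 = $123,100.00.
Net income = $123,100.00 × (1 − 0.33) = $82,477.00.
Per share: $82,477.00 / 1,353,000 shares = $0.06.

$0.06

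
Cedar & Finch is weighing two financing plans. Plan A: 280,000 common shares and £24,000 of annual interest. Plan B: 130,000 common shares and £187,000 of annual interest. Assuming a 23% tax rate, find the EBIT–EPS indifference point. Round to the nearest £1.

£328,267

Set EPS_A = EPS_B: (EBIT − £24,000)(1 − 0.23) ÷ 280,000 = (EBIT − £187,000)(1 − 0.23) ÷ 130,000.
The (1 − t) factor cancels: (EBIT − 24,000) × 130,000 = (EBIT − 187,000) × 280,000.
EBIT × (280,000 − 130,000) = 187,000 × 280,000 − 24,000 × 130,000 = 49,240,000,000, so EBIT = 49,240,000,000 ÷ 150,000 = 328,266.67.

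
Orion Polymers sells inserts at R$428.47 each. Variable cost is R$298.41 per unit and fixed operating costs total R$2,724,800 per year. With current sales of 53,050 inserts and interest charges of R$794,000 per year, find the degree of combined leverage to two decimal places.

At 53,050 units, contribution = 53,050 × R$130.06 = R$6,899,683.00.
Subtracting fixed costs: EBIT = R$6,899,683.00 − R$2,724,800 = R$4,174,883.00. Interest = R$794,000.00.
DOL = R$6,899,683.00 ÷ R$4,174,883.00 = 1.6527; DFL = R$4,174,883.00 ÷ R$3,380,883.00 = 1.2348.
Combined leverage = 1.6527 × 1.2348 = 2.0408.

2.04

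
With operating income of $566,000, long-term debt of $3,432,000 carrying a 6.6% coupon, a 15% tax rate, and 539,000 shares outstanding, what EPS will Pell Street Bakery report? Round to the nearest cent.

$0.54

Pre-tax income = $566,000 − $226,512.00 = $339,488.00.
After tax at 15%: net income = $339,488.00 × 0.85 = $288,564.80.
EPS = $288,564.80 ÷ 539,000 = $0.54.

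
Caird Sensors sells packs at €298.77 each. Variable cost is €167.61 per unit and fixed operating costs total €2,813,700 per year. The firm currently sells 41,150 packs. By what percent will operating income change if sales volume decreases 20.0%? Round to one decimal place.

Contribution at this volume is 41,150 × €131.16 = €5,397,234.00.
Operating income = contribution − fixed costs = €5,397,234.00 − €2,813,700 = €2,583,534.00.
DOL = contribution ÷ EBIT = €5,397,234.00 ÷ €2,583,534.00 = 2.0891.
So EBIT moves 2.0891 × (-20.0%) = -41.8%.

-41.8%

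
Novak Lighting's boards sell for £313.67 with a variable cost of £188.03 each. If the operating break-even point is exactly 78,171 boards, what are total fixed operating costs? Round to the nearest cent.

£9,821,404.44

Unit CM = price − variable cost = £313.67 − £188.03 = £125.64.
Since BE = FC / CM, FC = 78,171 × £125.64 = £9,821,404.44.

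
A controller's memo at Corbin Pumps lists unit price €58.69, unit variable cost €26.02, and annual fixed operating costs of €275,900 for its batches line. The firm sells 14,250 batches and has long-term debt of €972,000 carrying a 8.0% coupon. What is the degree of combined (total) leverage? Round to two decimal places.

Total contribution margin = 14,250 × €32.67 = €465,547.50.
EBIT = €465,547.50 − €275,900 = €189,647.50. Interest = €77,760.00.
DOL = €465,547.50 ÷ €189,647.50 = 2.4548; DFL = €189,647.50 ÷ €111,887.50 = 1.6950.
Combined leverage = 2.4548 × 1.6950 = 4.1609.

4.16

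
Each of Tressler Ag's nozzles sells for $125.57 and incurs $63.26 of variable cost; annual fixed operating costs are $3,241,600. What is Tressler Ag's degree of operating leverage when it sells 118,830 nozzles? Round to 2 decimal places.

1.78

Total contribution margin = 118,830 × $62.31 = $7,404,297.30.
EBIT = $7,404,297.30 − $3,241,600 = $4,162,697.30.
Degree of operating leverage = $7,404,297.30 / $4,162,697.30 = 1.7787.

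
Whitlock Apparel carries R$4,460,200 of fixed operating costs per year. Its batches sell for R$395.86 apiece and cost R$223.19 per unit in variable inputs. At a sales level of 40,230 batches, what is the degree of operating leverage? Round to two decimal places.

2.79

Contribution at this volume is 40,230 × R$172.67 = R$6,946,514.10.
Operating income = contribution − fixed costs = R$6,946,514.10 − R$4,460,200 = R$2,486,314.10.
Degree of operating leverage = R$6,946,514.10 / R$2,486,314.10 = 2.7939.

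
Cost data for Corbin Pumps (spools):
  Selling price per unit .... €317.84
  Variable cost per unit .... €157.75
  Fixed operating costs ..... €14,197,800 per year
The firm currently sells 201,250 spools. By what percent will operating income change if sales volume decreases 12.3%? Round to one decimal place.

Total contribution margin = 201,250 × €160.09 = €32,218,112.50.
EBIT = €32,218,112.50 − €14,197,800 = €18,020,312.50.
DOL = contribution ÷ EBIT = €32,218,112.50 ÷ €18,020,312.50 = 1.7879.
Operating income changes by 1.7879 × -12.3% = -22.0%.

-22.0%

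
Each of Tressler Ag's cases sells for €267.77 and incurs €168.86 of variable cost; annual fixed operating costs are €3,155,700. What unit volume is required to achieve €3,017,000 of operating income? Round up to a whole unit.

62,408 cases

Unit CM = price − variable cost = €267.77 − €168.86 = €98.91.
Need Q such that Q × €98.91 − €3,155,700 = €3,017,000, i.e. Q = €6,172,700 / €98.91 = 62,407.24 → 62,408.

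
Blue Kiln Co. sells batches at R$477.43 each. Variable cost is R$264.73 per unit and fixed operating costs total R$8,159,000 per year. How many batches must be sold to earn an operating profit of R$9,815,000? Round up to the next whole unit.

Contribution margin per unit = R$477.43 − R$264.73 = R$212.70.
Need Q such that Q × R$212.70 − R$8,159,000 = R$9,815,000, i.e. Q = R$17,974,000 / R$212.70 = 84,504.00 → 84,504.

84,504 batches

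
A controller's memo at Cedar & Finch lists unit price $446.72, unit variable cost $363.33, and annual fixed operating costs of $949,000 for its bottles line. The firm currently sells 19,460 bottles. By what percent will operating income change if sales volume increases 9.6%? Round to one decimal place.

+23.1%

Contribution at this volume is 19,460 × $83.39 = $1,622,769.40.
Operating income = contribution − fixed costs = $1,622,769.40 − $949,000 = $673,769.40.
DOL = contribution ÷ EBIT = $1,622,769.40 ÷ $673,769.40 = 2.4085.
%ΔEBIT = DOL × %ΔSales = 2.4085 × +9.6% = +23.1%.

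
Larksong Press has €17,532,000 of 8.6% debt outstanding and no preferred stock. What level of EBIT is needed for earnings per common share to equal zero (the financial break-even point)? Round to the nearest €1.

€1,507,752

Annual interest = 8.6% × €17,532,000 = €1,507,752.00.
Without preferred stock the financial break-even is simply EBIT = interest = €1,507,752.00.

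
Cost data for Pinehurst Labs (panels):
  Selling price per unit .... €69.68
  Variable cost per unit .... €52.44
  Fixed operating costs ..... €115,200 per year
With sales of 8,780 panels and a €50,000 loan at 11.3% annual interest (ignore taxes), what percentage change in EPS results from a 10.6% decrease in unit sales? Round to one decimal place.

-52.6%

At 8,780 units, contribution = 8,780 × €17.24 = €151,367.20.
EBIT = €151,367.20 − €115,200 = €36,167.20.
After interest of €5,650.00, pre-tax earnings = €30,517.20.
Degree of combined leverage = contribution ÷ (EBIT − I) = €151,367.20 ÷ €30,517.20 = 4.9601.
EPS therefore changes by 4.9601 × (-10.6%) = -52.6%.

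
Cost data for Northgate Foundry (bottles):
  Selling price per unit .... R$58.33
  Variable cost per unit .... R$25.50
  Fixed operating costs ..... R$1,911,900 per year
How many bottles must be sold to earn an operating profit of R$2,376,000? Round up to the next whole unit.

Contribution margin per unit = R$58.33 − R$25.50 = R$32.83.
Required volume = (fixed costs + target profit) ÷ CM = (R$1,911,900 + R$2,376,000) ÷ R$32.83 = 130,609.20, so 130,610 bottles.

130,610 bottles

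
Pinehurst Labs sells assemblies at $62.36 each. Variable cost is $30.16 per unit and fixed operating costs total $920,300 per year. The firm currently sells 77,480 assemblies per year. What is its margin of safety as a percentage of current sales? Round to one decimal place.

63.1%

Contribution margin per unit = $62.36 − $30.16 = $32.20. Break-even units = $920,300 ÷ $32.20 = 28,580.75; break-even revenue = 28,580.75 × $62.36 = $1,782,295.28.
Current sales = 77,480 × $62.36 = $4,831,652.80.
Margin of safety = ($4,831,652.80 − $1,782,295.28) ÷ $4,831,652.80 = 63.1%.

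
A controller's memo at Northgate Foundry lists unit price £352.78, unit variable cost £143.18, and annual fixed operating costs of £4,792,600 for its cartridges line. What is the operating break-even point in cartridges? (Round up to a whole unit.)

22,866 cartridges

Each unit contributes £352.78 − £143.18 = £209.60.
Break-even volume = fixed costs ÷ CM per unit = £4,792,600 ÷ £209.60 = 22,865.46, so 22,866 cartridges.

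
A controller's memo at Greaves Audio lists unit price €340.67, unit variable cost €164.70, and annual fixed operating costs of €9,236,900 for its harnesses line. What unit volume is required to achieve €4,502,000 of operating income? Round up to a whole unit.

Unit CM = price − variable cost = €340.67 − €164.70 = €175.97.
Need Q such that Q × €175.97 − €9,236,900 = €4,502,000, i.e. Q = €13,738,900 / €175.97 = 78,075.24 → 78,076.

78,076 harnesses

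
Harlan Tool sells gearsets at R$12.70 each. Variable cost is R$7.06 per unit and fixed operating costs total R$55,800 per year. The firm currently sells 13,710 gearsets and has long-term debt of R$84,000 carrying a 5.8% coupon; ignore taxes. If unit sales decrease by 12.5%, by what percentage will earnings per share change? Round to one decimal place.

-58.0%

Contribution at this volume is 13,710 × R$5.64 = R$77,324.40.
Operating income = contribution − fixed costs = R$77,324.40 − R$55,800 = R$21,524.40.
After interest of R$4,872.00, pre-tax earnings = R$16,652.40.
Degree of combined leverage = contribution ÷ (EBIT − I) = R$77,324.40 ÷ R$16,652.40 = 4.6434.
EPS therefore changes by 4.6434 × (-12.5%) = -58.0%.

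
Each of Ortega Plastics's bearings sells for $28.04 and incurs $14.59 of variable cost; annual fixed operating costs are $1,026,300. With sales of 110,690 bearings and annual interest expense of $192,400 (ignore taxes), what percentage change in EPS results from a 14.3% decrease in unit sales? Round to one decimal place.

-78.8%

Contribution at this volume is 110,690 × $13.45 = $1,488,780.50.
Subtracting fixed costs: EBIT = $1,488,780.50 − $1,026,300 = $462,480.50.
After interest of $192,400.00, pre-tax earnings = $270,080.50.
DCL = total CM / (EBIT − I) = $1,488,780.50 / $270,080.50 = 5.5124.
%ΔEPS = DCL × %ΔSales = 5.5124 × -14.3% = -78.8%.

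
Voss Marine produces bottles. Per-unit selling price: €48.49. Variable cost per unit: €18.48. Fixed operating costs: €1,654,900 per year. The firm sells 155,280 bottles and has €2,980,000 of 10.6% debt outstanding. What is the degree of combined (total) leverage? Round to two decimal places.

1.73

Total contribution margin = 155,280 × €30.01 = €4,659,952.80.
EBIT = €4,659,952.80 − €1,654,900 = €3,005,052.80. Interest = €315,880.00.
DOL = €4,659,952.80 ÷ €3,005,052.80 = 1.5507; DFL = €3,005,052.80 ÷ €2,689,172.80 = 1.1175.
DCL = DOL × DFL = 1.5507 × 1.1175 = 1.7329.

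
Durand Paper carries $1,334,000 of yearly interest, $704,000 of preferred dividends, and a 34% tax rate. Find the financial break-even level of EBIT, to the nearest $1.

$2,400,667

Grossing the preferred dividend up to pre-tax terms: $704,000 / (1 − 0.34) = $1,066,666.67.
EPS = 0 when EBIT covers interest plus the pre-tax preferred burden: $1,334,000 + $1,066,666.67 = $2,400,666.67.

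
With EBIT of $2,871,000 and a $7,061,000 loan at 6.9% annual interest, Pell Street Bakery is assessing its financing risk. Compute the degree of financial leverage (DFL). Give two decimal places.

1.20

Interest = $487,209.00.
DFL = EBIT ÷ (EBIT − I) = $2,871,000 ÷ ($2,871,000 − $487,209.00) = $2,871,000 ÷ $2,383,791.00 = 1.2044.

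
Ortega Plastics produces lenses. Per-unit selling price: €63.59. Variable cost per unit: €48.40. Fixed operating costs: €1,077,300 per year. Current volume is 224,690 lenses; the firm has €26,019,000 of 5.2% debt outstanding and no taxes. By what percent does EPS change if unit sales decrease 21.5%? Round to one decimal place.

At 224,690 units, contribution = 224,690 × €15.19 = €3,413,041.10.
Operating income = contribution − fixed costs = €3,413,041.10 − €1,077,300 = €2,335,741.10.
Interest = €1,352,988.00, so EBIT − I = €982,753.10.
Degree of combined leverage = contribution ÷ (EBIT − I) = €3,413,041.10 ÷ €982,753.10 = 3.4729.
%ΔEPS = DCL × %ΔSales = 3.4729 × -21.5% = -74.7%.

-74.7%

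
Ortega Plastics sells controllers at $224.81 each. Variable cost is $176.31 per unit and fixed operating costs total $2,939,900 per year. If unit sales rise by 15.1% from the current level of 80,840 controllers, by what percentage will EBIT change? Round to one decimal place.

+60.4%

Total contribution margin = 80,840 × $48.50 = $3,920,740.00.
EBIT = $3,920,740.00 − $2,939,900 = $980,840.00.
Degree of operating leverage = $3,920,740.00 / $980,840.00 = 3.9973.
Operating income changes by 3.9973 × +15.1% = +60.4%.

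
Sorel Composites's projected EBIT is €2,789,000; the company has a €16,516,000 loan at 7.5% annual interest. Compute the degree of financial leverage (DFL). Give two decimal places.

Annual interest charges come to €1,238,700.00.
DFL = EBIT ÷ (EBIT − I) = €2,789,000 ÷ (€2,789,000 − €1,238,700.00) = €2,789,000 ÷ €1,550,300.00 = 1.7990.

1.80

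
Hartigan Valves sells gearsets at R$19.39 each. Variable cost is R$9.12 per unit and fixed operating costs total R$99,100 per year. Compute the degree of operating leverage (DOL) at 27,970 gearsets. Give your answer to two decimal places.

Total contribution margin = 27,970 × R$10.27 = R$287,251.90.
EBIT = R$287,251.90 − R$99,100 = R$188,151.90.
Degree of operating leverage = R$287,251.90 / R$188,151.90 = 1.5267.

1.53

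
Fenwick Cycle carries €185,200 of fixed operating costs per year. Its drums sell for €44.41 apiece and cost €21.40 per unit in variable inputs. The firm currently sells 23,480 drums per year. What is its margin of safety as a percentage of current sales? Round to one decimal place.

Contribution margin per unit = €44.41 − €21.40 = €23.01. Break-even units = €185,200 ÷ €23.01 = 8,048.67; break-even revenue = 8,048.67 × €44.41 = €357,441.63.
Current sales = 23,480 × €44.41 = €1,042,746.80.
Margin of safety = (€1,042,746.80 − €357,441.63) ÷ €1,042,746.80 = 65.7%.

65.7%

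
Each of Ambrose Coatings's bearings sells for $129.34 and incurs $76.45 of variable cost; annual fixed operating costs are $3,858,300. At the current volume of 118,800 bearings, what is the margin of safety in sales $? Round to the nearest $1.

Each unit contributes $129.34 − $76.45 = $52.89. Break-even units = $3,858,300 ÷ $52.89 = 72,949.52; break-even revenue = 72,949.52 × $129.34 = $9,435,290.64.
Current sales = 118,800 × $129.34 = $15,365,592.00.
Margin of safety = $15,365,592.00 − $9,435,290.64 = $5,930,301.

$5,930,301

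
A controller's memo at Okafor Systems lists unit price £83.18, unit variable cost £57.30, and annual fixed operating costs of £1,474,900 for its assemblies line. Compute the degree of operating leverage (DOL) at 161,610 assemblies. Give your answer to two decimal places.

Total contribution margin = 161,610 × £25.88 = £4,182,466.80.
EBIT = £4,182,466.80 − £1,474,900 = £2,707,566.80.
DOL = contribution ÷ EBIT = £4,182,466.80 ÷ £2,707,566.80 = 1.5447.

1.54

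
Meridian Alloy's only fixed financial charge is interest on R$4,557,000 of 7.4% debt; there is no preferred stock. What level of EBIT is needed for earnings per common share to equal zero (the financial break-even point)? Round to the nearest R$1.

Annual interest = 7.4% × R$4,557,000 = R$337,218.00.
Without preferred stock the financial break-even is simply EBIT = interest = R$337,218.00.

R$337,218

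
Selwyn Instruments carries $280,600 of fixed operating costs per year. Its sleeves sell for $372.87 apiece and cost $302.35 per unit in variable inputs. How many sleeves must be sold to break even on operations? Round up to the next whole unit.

3,980 sleeves

Contribution margin per unit = $372.87 − $302.35 = $70.52.
Break-even Q = $280,600 / $70.52 = 3,979.01 → 3,980 sleeves.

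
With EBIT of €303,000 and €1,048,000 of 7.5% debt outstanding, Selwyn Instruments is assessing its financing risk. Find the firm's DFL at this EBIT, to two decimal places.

1.35

Annual interest charges come to €78,600.00.
Degree of financial leverage = EBIT / (EBIT − interest) = €303,000 / €224,400.00 = 1.3503.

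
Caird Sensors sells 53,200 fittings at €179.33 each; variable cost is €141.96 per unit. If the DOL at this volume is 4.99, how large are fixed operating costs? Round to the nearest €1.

At 53,200 units, contribution = 53,200 × €37.37 = €1,988,084.00.
DOL = contribution / EBIT, so EBIT = €1,988,084.00 / 4.99 = €398,413.63.
Fixed costs = CM − EBIT = €1,988,084.00 − €398,413.63 = €1,589,670.

€1,589,670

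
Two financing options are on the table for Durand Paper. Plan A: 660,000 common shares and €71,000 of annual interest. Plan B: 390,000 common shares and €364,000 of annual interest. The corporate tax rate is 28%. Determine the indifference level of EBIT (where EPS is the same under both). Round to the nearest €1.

Set EPS_A = EPS_B: (EBIT − €71,000)(1 − 0.28) ÷ 660,000 = (EBIT − €364,000)(1 − 0.28) ÷ 390,000.
The (1 − t) factor cancels: (EBIT − 71,000) × 390,000 = (EBIT − 364,000) × 660,000.
Solving, EBIT = (364,000·660,000 − 71,000·390,000) / (660,000 − 390,000) = 212,550,000,000 / 270,000 = 787,222.22.

€787,222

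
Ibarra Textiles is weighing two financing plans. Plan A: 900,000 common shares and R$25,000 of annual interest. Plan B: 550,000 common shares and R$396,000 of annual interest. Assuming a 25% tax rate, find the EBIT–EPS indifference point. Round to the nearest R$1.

At indifference, (EBIT − 25,000)(1 − t)/900,000 = (EBIT − 396,000)(1 − t)/550,000.
The (1 − t) factor cancels: (EBIT − 25,000) × 550,000 = (EBIT − 396,000) × 900,000.
Solving, EBIT = (396,000·900,000 − 25,000·550,000) / (900,000 − 550,000) = 342,650,000,000 / 350,000 = 979,000.00.

R$979,000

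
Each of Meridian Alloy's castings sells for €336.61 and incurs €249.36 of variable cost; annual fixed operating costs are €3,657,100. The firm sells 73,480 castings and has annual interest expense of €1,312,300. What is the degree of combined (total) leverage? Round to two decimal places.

Contribution at this volume is 73,480 × €87.25 = €6,411,130.00.
Subtracting fixed costs: EBIT = €6,411,130.00 − €3,657,100 = €2,754,030.00. Interest = €1,312,300.00.
DOL = €6,411,130.00 ÷ €2,754,030.00 = 2.3279; DFL = €2,754,030.00 ÷ €1,441,730.00 = 1.9102.
DCL = DOL × DFL = 2.3279 × 1.9102 = 4.4468.

4.45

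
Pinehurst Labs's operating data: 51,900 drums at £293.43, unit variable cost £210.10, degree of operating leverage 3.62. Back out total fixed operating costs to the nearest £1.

At 51,900 units, contribution = 51,900 × £83.33 = £4,324,827.00.
DOL = contribution / EBIT, so EBIT = £4,324,827.00 / 3.62 = £1,194,703.59.
And FC = contribution − EBIT = £4,324,827.00 − £1,194,703.59 = £3,130,123.

£3,130,123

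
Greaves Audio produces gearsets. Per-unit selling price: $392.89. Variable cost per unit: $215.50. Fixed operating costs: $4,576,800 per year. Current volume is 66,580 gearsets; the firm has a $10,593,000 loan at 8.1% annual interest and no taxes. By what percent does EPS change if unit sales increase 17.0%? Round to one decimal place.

+31.5%

Total contribution margin = 66,580 × $177.39 = $11,810,626.20.
EBIT = $11,810,626.20 − $4,576,800 = $7,233,826.20.
After interest of $858,033.00, pre-tax earnings = $6,375,793.20.
Degree of combined leverage = contribution ÷ (EBIT − I) = $11,810,626.20 ÷ $6,375,793.20 = 1.8524.
EPS therefore changes by 1.8524 × (+17.0%) = +31.5%.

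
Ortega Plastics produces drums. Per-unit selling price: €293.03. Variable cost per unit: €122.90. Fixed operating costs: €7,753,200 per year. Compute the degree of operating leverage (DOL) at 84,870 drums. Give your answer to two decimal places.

2.16

At 84,870 units, contribution = 84,870 × €170.13 = €14,438,933.10.
Subtracting fixed costs: EBIT = €14,438,933.10 − €7,753,200 = €6,685,733.10.
So DOL = total CM / EBIT = €14,438,933.10 / €6,685,733.10 = 2.1597.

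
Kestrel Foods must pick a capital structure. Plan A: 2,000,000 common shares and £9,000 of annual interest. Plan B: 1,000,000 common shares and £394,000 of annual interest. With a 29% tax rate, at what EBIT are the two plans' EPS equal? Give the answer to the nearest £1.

£779,000

At indifference, (EBIT − 9,000)(1 − t)/2,000,000 = (EBIT − 394,000)(1 − t)/1,000,000.
The (1 − t) factor cancels: (EBIT − 9,000) × 1,000,000 = (EBIT − 394,000) × 2,000,000.
EBIT × (2,000,000 − 1,000,000) = 394,000 × 2,000,000 − 9,000 × 1,000,000 = 779,000,000,000, so EBIT = 779,000,000,000 ÷ 1,000,000 = 779,000.00.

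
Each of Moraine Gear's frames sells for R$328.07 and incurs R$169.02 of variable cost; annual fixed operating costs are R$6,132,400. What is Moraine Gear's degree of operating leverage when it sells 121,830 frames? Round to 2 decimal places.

Total contribution margin = 121,830 × R$159.05 = R$19,377,061.50.
Subtracting fixed costs: EBIT = R$19,377,061.50 − R$6,132,400 = R$13,244,661.50.
So DOL = total CM / EBIT = R$19,377,061.50 / R$13,244,661.50 = 1.4630.

1.46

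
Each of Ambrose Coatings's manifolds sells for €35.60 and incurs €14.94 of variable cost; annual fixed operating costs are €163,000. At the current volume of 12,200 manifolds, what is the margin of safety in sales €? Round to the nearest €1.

€153,449

Each unit contributes €35.60 − €14.94 = €20.66. Break-even units = €163,000 ÷ €20.66 = 7,889.64; break-even revenue = 7,889.64 × €35.60 = €280,871.25.
Current sales = 12,200 × €35.60 = €434,320.00.
Margin of safety = €434,320.00 − €280,871.25 = €153,449.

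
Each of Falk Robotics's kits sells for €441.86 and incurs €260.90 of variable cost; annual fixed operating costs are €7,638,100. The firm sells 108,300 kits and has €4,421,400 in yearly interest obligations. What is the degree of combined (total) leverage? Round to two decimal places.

2.60

Contribution at this volume is 108,300 × €180.96 = €19,597,968.00.
EBIT = €19,597,968.00 − €7,638,100 = €11,959,868.00. Interest = €4,421,400.00, so EBIT − I = €7,538,468.00.
DCL = contribution ÷ (EBIT − I) = €19,597,968.00 ÷ €7,538,468.00 = 2.5997.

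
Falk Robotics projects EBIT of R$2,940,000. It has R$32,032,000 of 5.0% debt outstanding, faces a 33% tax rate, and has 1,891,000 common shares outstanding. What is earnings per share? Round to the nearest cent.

Interest = R$1,601,600.00, so EBT = R$2,940,000 − R$1,601,600.00 = R$1,338,400.00.
After tax at 33%: net income = R$1,338,400.00 × 0.67 = R$896,728.00.
Per share: R$896,728.00 / 1,891,000 shares = R$0.47.

R$0.47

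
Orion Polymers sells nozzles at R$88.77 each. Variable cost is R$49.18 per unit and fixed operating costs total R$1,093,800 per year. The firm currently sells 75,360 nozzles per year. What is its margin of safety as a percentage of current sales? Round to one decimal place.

63.3%

Contribution margin per unit = R$88.77 − R$49.18 = R$39.59. Break-even units = R$1,093,800 ÷ R$39.59 = 27,628.19; break-even revenue = 27,628.19 × R$88.77 = R$2,452,554.33.
Actual sales revenue = 75,360 × R$88.77 = R$6,689,707.20.
Margin of safety = (R$6,689,707.20 − R$2,452,554.33) ÷ R$6,689,707.20 = 63.3%.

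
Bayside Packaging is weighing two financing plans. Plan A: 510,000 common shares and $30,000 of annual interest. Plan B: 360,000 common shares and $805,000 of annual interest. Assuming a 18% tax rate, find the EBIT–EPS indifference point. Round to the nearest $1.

At indifference, (EBIT − 30,000)(1 − t)/510,000 = (EBIT − 805,000)(1 − t)/360,000.
Cancelling (1 − t) and cross-multiplying: 360,000·(EBIT − 30,000) = 510,000·(EBIT − 805,000).
Solving, EBIT = (805,000·510,000 − 30,000·360,000) / (510,000 − 360,000) = 399,750,000,000 / 150,000 = 2,665,000.00.

$2,665,000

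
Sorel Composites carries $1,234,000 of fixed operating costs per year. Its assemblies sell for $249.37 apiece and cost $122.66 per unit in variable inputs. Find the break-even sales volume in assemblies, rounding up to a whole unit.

9,739 assemblies

Each unit contributes $249.37 − $122.66 = $126.71.
Break-even Q = $1,234,000 / $126.71 = 9,738.77 → 9,739 assemblies.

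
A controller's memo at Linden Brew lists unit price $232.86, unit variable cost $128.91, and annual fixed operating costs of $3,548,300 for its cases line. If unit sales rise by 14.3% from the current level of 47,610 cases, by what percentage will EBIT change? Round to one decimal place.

Contribution at this volume is 47,610 × $103.95 = $4,949,059.50.
EBIT = $4,949,059.50 − $3,548,300 = $1,400,759.50.
So DOL = total CM / EBIT = $4,949,059.50 / $1,400,759.50 = 3.5331.
%ΔEBIT = DOL × %ΔSales = 3.5331 × +14.3% = +50.5%.

+50.5%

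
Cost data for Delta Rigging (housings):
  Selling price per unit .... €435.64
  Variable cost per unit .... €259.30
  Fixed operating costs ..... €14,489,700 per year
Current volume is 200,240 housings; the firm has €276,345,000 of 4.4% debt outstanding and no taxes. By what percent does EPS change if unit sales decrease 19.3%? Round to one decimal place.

At 200,240 units, contribution = 200,240 × €176.34 = €35,310,321.60.
Subtracting fixed costs: EBIT = €35,310,321.60 − €14,489,700 = €20,820,621.60.
After interest of €12,159,180.00, pre-tax earnings = €8,661,441.60.
Degree of combined leverage = contribution ÷ (EBIT − I) = €35,310,321.60 ÷ €8,661,441.60 = 4.0767.
EPS therefore changes by 4.0767 × (-19.3%) = -78.7%.

-78.7%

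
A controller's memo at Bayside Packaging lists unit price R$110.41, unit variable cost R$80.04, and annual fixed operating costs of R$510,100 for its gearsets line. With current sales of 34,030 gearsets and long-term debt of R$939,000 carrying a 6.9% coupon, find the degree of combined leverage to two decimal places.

Contribution at this volume is 34,030 × R$30.37 = R$1,033,491.10.
Subtracting fixed costs: EBIT = R$1,033,491.10 − R$510,100 = R$523,391.10. Interest = R$64,791.00, so EBIT − I = R$458,600.10.
DCL = contribution ÷ (EBIT − I) = R$1,033,491.10 ÷ R$458,600.10 = 2.2536.

2.25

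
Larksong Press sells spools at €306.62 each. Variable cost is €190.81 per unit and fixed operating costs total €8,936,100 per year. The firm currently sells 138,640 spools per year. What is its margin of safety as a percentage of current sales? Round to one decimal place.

44.3%

Contribution margin per unit = €306.62 − €190.81 = €115.81. Break-even units = €8,936,100 ÷ €115.81 = 77,161.73; break-even revenue = 77,161.73 × €306.62 = €23,659,329.78.
Actual sales revenue = 138,640 × €306.62 = €42,509,796.80.
Margin of safety = (€42,509,796.80 − €23,659,329.78) ÷ €42,509,796.80 = 44.3%.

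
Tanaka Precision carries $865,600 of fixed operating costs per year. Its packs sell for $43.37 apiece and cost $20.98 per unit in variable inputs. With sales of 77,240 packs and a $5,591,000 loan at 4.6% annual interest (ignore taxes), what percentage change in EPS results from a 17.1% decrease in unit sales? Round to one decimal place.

-48.8%

At 77,240 units, contribution = 77,240 × $22.39 = $1,729,403.60.
Subtracting fixed costs: EBIT = $1,729,403.60 − $865,600 = $863,803.60.
Interest = $257,186.00, so EBIT − I = $606,617.60.
Degree of combined leverage = contribution ÷ (EBIT − I) = $1,729,403.60 ÷ $606,617.60 = 2.8509.
EPS therefore changes by 2.8509 × (-17.1%) = -48.8%.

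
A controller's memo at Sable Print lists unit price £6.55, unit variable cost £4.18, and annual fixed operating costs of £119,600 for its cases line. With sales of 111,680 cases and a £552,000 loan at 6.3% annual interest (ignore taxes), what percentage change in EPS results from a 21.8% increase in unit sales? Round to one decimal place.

+52.3%

At 111,680 units, contribution = 111,680 × £2.37 = £264,681.60.
Operating income = contribution − fixed costs = £264,681.60 − £119,600 = £145,081.60.
After interest of £34,776.00, pre-tax earnings = £110,305.60.
Degree of combined leverage = contribution ÷ (EBIT − I) = £264,681.60 ÷ £110,305.60 = 2.3995.
%ΔEPS = DCL × %ΔSales = 2.3995 × +21.8% = +52.3%.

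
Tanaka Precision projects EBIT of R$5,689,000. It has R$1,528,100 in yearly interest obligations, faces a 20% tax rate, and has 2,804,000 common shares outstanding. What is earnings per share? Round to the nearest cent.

R$1.19

Interest = R$1,528,100.00, so EBT = R$5,689,000 − R$1,528,100.00 = R$4,160,900.00.
After tax at 20%: net income = R$4,160,900.00 × 0.80 = R$3,328,720.00.
Per share: R$3,328,720.00 / 2,804,000 shares = R$1.19.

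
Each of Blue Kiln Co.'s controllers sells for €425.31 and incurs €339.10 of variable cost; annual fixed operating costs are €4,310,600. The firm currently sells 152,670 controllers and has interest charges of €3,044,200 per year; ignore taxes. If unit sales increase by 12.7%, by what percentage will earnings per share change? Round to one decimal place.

+28.8%

Contribution at this volume is 152,670 × €86.21 = €13,161,680.70.
Subtracting fixed costs: EBIT = €13,161,680.70 − €4,310,600 = €8,851,080.70.
Interest = €3,044,200.00, so EBIT − I = €5,806,880.70.
DCL = total CM / (EBIT − I) = €13,161,680.70 / €5,806,880.70 = 2.2666.
EPS therefore changes by 2.2666 × (+12.7%) = +28.8%.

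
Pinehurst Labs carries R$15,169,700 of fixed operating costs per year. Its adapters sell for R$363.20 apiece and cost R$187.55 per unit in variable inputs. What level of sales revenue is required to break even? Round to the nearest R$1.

R$31,367,122

CM per unit = R$363.20 − R$187.55 = R$175.65; CM ratio = R$175.65 / R$363.20 = 0.4836.
Break-even sales = FC ÷ CM ratio = R$15,169,700 × R$363.20 / R$175.65 = R$31,367,122.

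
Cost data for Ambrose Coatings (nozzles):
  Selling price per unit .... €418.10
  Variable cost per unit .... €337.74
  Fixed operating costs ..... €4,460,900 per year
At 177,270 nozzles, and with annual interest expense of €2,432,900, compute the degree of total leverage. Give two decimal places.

At 177,270 units, contribution = 177,270 × €80.36 = €14,245,417.20.
Operating income = contribution − fixed costs = €14,245,417.20 − €4,460,900 = €9,784,517.20. Interest = €2,432,900.00, so EBIT − I = €7,351,617.20.
DCL = contribution ÷ (EBIT − I) = €14,245,417.20 ÷ €7,351,617.20 = 1.9377.

1.94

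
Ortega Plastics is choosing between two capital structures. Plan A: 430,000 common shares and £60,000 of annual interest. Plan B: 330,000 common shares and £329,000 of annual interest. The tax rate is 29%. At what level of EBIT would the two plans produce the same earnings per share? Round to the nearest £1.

Set EPS_A = EPS_B: (EBIT − £60,000)(1 − 0.29) ÷ 430,000 = (EBIT − £329,000)(1 − 0.29) ÷ 330,000.
The (1 − t) factor cancels: (EBIT − 60,000) × 330,000 = (EBIT − 329,000) × 430,000.
Solving, EBIT = (329,000·430,000 − 60,000·330,000) / (430,000 − 330,000) = 121,670,000,000 / 100,000 = 1,216,700.00.

£1,216,700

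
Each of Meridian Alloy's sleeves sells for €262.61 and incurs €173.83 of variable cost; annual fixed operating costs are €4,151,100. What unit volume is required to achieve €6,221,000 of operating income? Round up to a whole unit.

Contribution margin per unit = €262.61 − €173.83 = €88.78.
Need Q such that Q × €88.78 − €4,151,100 = €6,221,000, i.e. Q = €10,372,100 / €88.78 = 116,829.24 → 116,830.

116,830 sleeves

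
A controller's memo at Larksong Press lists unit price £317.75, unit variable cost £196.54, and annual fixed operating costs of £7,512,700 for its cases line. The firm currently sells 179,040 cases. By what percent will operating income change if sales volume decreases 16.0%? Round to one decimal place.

Total contribution margin = 179,040 × £121.21 = £21,701,438.40.
EBIT = £21,701,438.40 − £7,512,700 = £14,188,738.40.
DOL = contribution ÷ EBIT = £21,701,438.40 ÷ £14,188,738.40 = 1.5295.
%ΔEBIT = DOL × %ΔSales = 1.5295 × -16.0% = -24.5%.

-24.5%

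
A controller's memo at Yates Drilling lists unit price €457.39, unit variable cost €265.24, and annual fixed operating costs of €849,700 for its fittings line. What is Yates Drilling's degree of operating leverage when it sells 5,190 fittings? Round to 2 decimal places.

6.76

Contribution at this volume is 5,190 × €192.15 = €997,258.50.
Subtracting fixed costs: EBIT = €997,258.50 − €849,700 = €147,558.50.
So DOL = total CM / EBIT = €997,258.50 / €147,558.50 = 6.7584.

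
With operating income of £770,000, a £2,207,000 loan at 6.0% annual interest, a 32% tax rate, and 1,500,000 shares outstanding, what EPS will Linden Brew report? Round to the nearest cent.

Interest = £132,420.00, so EBT = £770,000 − £132,420.00 = £637,580.00.
Net income = £637,580.00 × (1 − 0.32) = £433,554.40.
Per share: £433,554.40 / 1,500,000 shares = £0.29.

£0.29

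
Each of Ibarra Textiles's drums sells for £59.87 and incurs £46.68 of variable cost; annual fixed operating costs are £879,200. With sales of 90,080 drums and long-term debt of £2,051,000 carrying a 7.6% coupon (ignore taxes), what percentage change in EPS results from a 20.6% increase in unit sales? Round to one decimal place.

Total contribution margin = 90,080 × £13.19 = £1,188,155.20.
EBIT = £1,188,155.20 − £879,200 = £308,955.20.
After interest of £155,876.00, pre-tax earnings = £153,079.20.
Degree of combined leverage = contribution ÷ (EBIT − I) = £1,188,155.20 ÷ £153,079.20 = 7.7617.
EPS therefore changes by 7.7617 × (+20.6%) = +159.9%.

+159.9%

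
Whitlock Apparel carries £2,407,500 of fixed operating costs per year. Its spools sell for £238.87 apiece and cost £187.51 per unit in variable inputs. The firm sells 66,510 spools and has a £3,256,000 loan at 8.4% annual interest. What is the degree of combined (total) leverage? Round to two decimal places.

Total contribution margin = 66,510 × £51.36 = £3,415,953.60.
Operating income = contribution − fixed costs = £3,415,953.60 − £2,407,500 = £1,008,453.60. Interest = £273,504.00.
DOL = £3,415,953.60 ÷ £1,008,453.60 = 3.3873; DFL = £1,008,453.60 ÷ £734,949.60 = 1.3721.
Combined leverage = 3.3873 × 1.3721 = 4.6477.

4.65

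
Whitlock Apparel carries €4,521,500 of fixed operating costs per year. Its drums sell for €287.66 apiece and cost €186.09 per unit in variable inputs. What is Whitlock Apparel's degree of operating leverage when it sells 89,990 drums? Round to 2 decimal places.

Total contribution margin = 89,990 × €101.57 = €9,140,284.30.
Subtracting fixed costs: EBIT = €9,140,284.30 − €4,521,500 = €4,618,784.30.
So DOL = total CM / EBIT = €9,140,284.30 / €4,618,784.30 = 1.9789.

1.98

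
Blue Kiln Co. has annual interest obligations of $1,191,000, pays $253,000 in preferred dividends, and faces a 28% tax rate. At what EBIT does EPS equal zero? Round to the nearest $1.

$1,542,389

Grossing the preferred dividend up to pre-tax terms: $253,000 / (1 − 0.28) = $351,388.89.
EPS = 0 when EBIT covers interest plus the pre-tax preferred burden: $1,191,000 + $351,388.89 = $1,542,388.89.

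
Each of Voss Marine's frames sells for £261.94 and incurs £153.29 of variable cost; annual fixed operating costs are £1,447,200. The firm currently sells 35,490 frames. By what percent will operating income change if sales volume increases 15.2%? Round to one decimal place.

Contribution at this volume is 35,490 × £108.65 = £3,855,988.50.
Subtracting fixed costs: EBIT = £3,855,988.50 − £1,447,200 = £2,408,788.50.
Degree of operating leverage = £3,855,988.50 / £2,408,788.50 = 1.6008.
So EBIT moves 1.6008 × (+15.2%) = +24.3%.

+24.3%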